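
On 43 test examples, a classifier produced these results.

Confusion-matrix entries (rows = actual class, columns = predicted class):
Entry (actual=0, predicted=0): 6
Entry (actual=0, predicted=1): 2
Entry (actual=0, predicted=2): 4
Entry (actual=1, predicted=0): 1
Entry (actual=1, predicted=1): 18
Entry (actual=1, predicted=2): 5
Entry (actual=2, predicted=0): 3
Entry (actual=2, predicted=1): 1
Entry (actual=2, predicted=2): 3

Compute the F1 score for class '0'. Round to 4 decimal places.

0.5455

Take TP from the diagonal, FP from the rest of the '0' prediction marginal, FN from the rest of the '0' actual marginal.
F1 score = 2·TP/(2·TP+FP+FN).
0: TP=6, FP=1+3=4, FN=2+4=6 → 12/22 = 0.54545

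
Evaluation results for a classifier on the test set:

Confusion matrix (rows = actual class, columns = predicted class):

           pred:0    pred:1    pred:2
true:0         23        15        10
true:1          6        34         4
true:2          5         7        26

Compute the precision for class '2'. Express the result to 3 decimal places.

0.650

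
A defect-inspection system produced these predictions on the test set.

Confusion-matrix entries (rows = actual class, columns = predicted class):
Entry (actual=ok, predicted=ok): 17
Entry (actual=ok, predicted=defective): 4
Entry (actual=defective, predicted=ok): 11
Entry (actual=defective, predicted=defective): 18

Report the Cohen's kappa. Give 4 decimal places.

Observed agreement pₒ = trace/N = 35/50 = 0.70000
Expected agreement pₑ = Σ (rowᵢ·colᵢ)/N² = (21·28 + 29·22)/50² = 0.49040
κ = (pₒ − pₑ)/(1 − pₑ) = (0.70000 − 0.49040)/(1 − 0.49040) = 0.4113

0.4113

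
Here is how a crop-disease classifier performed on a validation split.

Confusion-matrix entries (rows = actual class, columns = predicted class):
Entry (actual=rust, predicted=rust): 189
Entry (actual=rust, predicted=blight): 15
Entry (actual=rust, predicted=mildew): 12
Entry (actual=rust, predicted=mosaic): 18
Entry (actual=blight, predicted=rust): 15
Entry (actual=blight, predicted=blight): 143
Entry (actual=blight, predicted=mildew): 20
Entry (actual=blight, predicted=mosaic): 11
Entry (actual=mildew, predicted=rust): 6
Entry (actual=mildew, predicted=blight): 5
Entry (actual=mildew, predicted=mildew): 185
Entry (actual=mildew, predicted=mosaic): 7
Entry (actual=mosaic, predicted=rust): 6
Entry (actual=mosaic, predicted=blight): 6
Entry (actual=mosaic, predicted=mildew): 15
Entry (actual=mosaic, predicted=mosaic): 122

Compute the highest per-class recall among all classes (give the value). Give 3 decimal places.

0.911

Per-class recall (TP/(TP+FN)):
  rust: TP=189, FN=15+12+18=45 → 189/234 = 0.8077
  blight: TP=143, FN=15+20+11=46 → 143/189 = 0.7566
  mildew: TP=185, FN=6+5+7=18 → 185/203 = 0.9113
  mosaic: TP=122, FN=6+6+15=27 → 122/149 = 0.8188
Highest is class 'mildew' with recall = 0.911.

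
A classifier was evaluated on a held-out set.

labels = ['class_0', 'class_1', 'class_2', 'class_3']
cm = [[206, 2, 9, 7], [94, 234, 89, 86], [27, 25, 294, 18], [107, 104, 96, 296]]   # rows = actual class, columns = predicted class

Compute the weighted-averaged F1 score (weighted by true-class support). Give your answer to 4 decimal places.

Per-class F1 score (2·TP/(2·TP+FP+FN)):
  class_0: TP=206, FP=94+27+107=228, FN=2+9+7=18 → 412/658 = 0.62614
  class_1: TP=234, FP=2+25+104=131, FN=94+89+86=269 → 468/868 = 0.53917
  class_2: TP=294, FP=9+89+96=194, FN=27+25+18=70 → 588/852 = 0.69014
  class_3: TP=296, FP=7+86+18=111, FN=107+104+96=307 → 592/1010 = 0.58614
Weighted-F1 score = Σ (supportᵢ/N)·F1 scoreᵢ with N=1694: (224/1694)·0.62614 + (503/1694)·0.53917 + (364/1694)·0.69014 + (603/1694)·0.58614 = 0.5998

0.5998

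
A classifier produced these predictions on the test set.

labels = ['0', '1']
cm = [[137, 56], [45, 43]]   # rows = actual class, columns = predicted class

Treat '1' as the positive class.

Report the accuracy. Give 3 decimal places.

0.641

Accuracy = (TP+TN)/N = (43+137)/281 = 0.641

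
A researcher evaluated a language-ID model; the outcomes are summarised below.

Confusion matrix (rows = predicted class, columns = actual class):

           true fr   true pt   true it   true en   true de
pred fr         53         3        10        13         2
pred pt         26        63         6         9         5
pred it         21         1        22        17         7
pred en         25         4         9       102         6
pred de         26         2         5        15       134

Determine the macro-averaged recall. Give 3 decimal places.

0.632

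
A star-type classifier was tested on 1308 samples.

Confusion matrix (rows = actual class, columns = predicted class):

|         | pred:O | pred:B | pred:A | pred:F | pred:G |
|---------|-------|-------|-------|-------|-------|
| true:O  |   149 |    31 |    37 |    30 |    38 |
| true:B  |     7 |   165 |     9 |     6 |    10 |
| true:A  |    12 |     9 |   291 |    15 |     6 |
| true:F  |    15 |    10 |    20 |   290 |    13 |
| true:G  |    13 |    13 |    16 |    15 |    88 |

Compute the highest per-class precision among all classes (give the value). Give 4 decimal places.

Per-class precision (TP/(TP+FP)):
  O: TP=149, FP=7+12+15+13=47 → 149/196 = 0.76020
  B: TP=165, FP=31+9+10+13=63 → 165/228 = 0.72368
  A: TP=291, FP=37+9+20+16=82 → 291/373 = 0.78016
  F: TP=290, FP=30+6+15+15=66 → 290/356 = 0.81461
  G: TP=88, FP=38+10+6+13=67 → 88/155 = 0.56774
Highest is class 'F' with precision = 0.8146.

0.8146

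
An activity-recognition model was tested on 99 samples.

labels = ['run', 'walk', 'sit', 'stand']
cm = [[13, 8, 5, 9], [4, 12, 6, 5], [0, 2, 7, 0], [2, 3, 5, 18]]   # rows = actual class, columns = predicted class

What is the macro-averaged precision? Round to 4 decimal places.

0.5078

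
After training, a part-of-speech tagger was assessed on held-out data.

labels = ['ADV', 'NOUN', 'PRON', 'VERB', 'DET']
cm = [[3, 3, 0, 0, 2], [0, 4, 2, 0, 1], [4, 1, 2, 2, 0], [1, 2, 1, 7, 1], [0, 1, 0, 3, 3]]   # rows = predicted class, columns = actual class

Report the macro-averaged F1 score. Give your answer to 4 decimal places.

Per-class F1 score (2·TP/(2·TP+FP+FN)):
  ADV: TP=3, FP=3+0+0+2=5, FN=0+4+1+0=5 → 6/16 = 0.37500
  NOUN: TP=4, FP=0+2+0+1=3, FN=3+1+2+1=7 → 8/18 = 0.44444
  PRON: TP=2, FP=4+1+2+0=7, FN=0+2+1+0=3 → 4/14 = 0.28571
  VERB: TP=7, FP=1+2+1+1=5, FN=0+0+2+3=5 → 14/24 = 0.58333
  DET: TP=3, FP=0+1+0+3=4, FN=2+1+0+1=4 → 6/14 = 0.42857
Macro-F1 score = mean = (0.37500 + 0.44444 + 0.28571 + 0.58333 + 0.42857) / 5 = 0.4234

0.4234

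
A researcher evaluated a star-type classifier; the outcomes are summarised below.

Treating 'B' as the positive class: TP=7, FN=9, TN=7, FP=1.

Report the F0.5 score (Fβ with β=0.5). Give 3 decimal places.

Fβ = (1+β²)·TP / ((1+β²)·TP + β²·FN + FP), with β²=1/4
= 1.25·7 / (1.25·7 + 0.25·9 + 1) = 0.729

0.729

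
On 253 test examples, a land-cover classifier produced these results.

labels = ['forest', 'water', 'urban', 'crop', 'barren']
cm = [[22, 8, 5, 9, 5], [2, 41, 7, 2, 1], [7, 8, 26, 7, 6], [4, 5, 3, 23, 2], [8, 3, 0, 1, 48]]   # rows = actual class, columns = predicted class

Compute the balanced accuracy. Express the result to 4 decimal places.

0.6251

Balanced accuracy = mean of per-class recall.
  forest: recall = 22/49 = 0.44898
  water: recall = 41/53 = 0.77358
  urban: recall = 26/54 = 0.48148
  crop: recall = 23/37 = 0.62162
  barren: recall = 48/60 = 0.80000
Mean = (0.44898 + 0.77358 + 0.48148 + 0.62162 + 0.80000) / 5 = 0.6251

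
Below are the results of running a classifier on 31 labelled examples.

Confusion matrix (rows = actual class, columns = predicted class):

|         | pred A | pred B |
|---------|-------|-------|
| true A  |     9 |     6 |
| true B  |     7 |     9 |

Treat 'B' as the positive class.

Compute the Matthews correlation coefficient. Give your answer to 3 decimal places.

0.163

MCC = (TP·TN − FP·FN) / √((TP+FP)(TP+FN)(TN+FP)(TN+FN))
Numerator = 9·9 − 6·7 = 39
Denominator = √(15·16·15·16) = √57600 = 240.0000
MCC = 39 / 240.0000 = 0.163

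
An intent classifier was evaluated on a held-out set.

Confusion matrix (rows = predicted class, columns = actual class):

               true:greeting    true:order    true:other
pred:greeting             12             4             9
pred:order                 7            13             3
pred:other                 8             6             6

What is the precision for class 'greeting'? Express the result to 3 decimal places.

0.480

precision = TP/(TP+FP).
greeting: TP=12, FP=4+9=13 → 12/25 = 0.4800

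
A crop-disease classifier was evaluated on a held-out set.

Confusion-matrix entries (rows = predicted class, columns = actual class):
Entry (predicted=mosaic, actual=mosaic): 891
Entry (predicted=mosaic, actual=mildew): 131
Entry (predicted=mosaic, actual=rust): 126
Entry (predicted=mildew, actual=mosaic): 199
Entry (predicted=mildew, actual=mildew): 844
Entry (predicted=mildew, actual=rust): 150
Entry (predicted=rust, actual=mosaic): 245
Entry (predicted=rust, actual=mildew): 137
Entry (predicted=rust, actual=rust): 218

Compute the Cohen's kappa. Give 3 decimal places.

Observed agreement pₒ = trace/N = 1953/2941 = 0.6641
Expected agreement pₑ = Σ (rowᵢ·colᵢ)/N² = (1335·1148 + 1112·1193 + 494·600)/2941² = 0.3648
κ = (pₒ − pₑ)/(1 − pₑ) = (0.6641 − 0.3648)/(1 − 0.3648) = 0.471

0.471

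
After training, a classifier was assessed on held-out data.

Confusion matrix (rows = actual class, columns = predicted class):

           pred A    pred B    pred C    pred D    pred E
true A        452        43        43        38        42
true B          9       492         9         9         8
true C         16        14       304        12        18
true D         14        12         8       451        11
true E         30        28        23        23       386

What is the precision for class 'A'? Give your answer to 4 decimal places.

Treat 'A' as positive and all other classes as negative.
precision = TP/(TP+FP).
A: TP=452, FP=9+16+14+30=69 → 452/521 = 0.86756

0.8676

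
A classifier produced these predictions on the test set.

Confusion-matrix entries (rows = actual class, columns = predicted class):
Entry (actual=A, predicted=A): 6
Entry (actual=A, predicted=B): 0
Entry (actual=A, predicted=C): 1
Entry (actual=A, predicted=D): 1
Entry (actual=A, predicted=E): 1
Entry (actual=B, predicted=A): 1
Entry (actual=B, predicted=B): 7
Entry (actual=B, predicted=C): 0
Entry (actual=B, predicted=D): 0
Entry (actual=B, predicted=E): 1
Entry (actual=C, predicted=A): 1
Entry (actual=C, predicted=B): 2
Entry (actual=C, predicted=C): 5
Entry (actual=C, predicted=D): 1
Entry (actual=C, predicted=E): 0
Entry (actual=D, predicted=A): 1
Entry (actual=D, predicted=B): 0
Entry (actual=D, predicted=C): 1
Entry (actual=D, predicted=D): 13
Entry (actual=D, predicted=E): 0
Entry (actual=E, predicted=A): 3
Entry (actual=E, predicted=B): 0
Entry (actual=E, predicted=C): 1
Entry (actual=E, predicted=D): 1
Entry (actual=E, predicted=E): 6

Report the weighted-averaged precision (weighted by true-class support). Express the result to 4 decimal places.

0.7087

Per-class precision (TP/(TP+FP)):
  A: TP=6, FP=1+1+1+3=6 → 6/12 = 0.50000
  B: TP=7, FP=0+2+0+0=2 → 7/9 = 0.77778
  C: TP=5, FP=1+0+1+1=3 → 5/8 = 0.62500
  D: TP=13, FP=1+0+1+1=3 → 13/16 = 0.81250
  E: TP=6, FP=1+1+0+0=2 → 6/8 = 0.75000
Weighted-precision = Σ (supportᵢ/N)·precisionᵢ with N=53: (9/53)·0.50000 + (9/53)·0.77778 + (9/53)·0.62500 + (15/53)·0.81250 + (11/53)·0.75000 = 0.7087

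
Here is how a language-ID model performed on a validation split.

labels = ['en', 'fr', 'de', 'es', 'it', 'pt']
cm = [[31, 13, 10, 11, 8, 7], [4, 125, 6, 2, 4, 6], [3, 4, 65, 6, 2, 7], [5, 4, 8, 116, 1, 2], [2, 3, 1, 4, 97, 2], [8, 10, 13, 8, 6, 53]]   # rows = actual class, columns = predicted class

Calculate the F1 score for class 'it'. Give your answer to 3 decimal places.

0.855

Treat 'it' as positive and all other classes as negative.
F1 score = 2·TP/(2·TP+FP+FN).
it: TP=97, FP=8+4+2+1+6=21, FN=2+3+1+4+2=12 → 194/227 = 0.8546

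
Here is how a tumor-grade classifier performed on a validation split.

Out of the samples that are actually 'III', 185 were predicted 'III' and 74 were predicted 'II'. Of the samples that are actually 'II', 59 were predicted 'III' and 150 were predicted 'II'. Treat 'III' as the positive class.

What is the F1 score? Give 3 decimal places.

Precision = TP/(TP+FP) = 185/244 = 0.7582
Recall = TP/(TP+FN) = 185/259 = 0.7143
F1 = 2·TP/(2·TP+FP+FN) = 370/503 = 0.736

0.736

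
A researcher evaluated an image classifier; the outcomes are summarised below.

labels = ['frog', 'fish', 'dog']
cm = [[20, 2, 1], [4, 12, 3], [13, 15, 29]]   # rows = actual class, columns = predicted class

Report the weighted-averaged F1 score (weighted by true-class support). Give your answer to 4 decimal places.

Per-class F1 score (2·TP/(2·TP+FP+FN)):
  frog: TP=20, FP=4+13=17, FN=2+1=3 → 40/60 = 0.66667
  fish: TP=12, FP=2+15=17, FN=4+3=7 → 24/48 = 0.50000
  dog: TP=29, FP=1+3=4, FN=13+15=28 → 58/90 = 0.64444
Weighted-F1 score = Σ (supportᵢ/N)·F1 scoreᵢ with N=99: (23/99)·0.66667 + (19/99)·0.50000 + (57/99)·0.64444 = 0.6219

0.6219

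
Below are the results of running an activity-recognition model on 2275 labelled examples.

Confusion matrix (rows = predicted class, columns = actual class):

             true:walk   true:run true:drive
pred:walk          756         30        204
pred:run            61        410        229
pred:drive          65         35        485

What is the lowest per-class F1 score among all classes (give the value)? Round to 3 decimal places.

0.645

Per-class F1 score (2·TP/(2·TP+FP+FN)):
  walk: TP=756, FP=30+204=234, FN=61+65=126 → 1512/1872 = 0.8077
  run: TP=410, FP=61+229=290, FN=30+35=65 → 820/1175 = 0.6979
  drive: TP=485, FP=65+35=100, FN=204+229=433 → 970/1503 = 0.6454
Lowest is class 'drive' with F1 score = 0.645.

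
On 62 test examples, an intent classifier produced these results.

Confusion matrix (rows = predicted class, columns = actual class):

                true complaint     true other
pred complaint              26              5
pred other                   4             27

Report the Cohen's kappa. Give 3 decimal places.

Observed agreement pₒ = trace/N = 53/62 = 0.8548
Expected agreement pₑ = Σ (rowᵢ·colᵢ)/N² = (30·31 + 32·31)/62² = 0.5000
κ = (pₒ − pₑ)/(1 − pₑ) = (0.8548 − 0.5000)/(1 − 0.5000) = 0.710

0.710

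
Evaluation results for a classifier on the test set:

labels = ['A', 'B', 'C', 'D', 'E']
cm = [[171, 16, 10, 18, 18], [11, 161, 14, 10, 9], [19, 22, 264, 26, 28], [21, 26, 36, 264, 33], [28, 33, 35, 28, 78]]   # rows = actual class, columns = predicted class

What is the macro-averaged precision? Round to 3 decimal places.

0.655

Per-class precision (TP/(TP+FP)):
  A: TP=171, FP=11+19+21+28=79 → 171/250 = 0.6840
  B: TP=161, FP=16+22+26+33=97 → 161/258 = 0.6240
  C: TP=264, FP=10+14+36+35=95 → 264/359 = 0.7354
  D: TP=264, FP=18+10+26+28=82 → 264/346 = 0.7630
  E: TP=78, FP=18+9+28+33=88 → 78/166 = 0.4699
Macro-precision = mean = (0.6840 + 0.6240 + 0.7354 + 0.7630 + 0.4699) / 5 = 0.655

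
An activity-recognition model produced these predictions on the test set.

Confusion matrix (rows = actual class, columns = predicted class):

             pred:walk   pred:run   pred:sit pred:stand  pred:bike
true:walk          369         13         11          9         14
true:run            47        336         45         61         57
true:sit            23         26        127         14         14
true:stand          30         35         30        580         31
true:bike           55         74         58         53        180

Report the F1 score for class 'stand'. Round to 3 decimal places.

0.815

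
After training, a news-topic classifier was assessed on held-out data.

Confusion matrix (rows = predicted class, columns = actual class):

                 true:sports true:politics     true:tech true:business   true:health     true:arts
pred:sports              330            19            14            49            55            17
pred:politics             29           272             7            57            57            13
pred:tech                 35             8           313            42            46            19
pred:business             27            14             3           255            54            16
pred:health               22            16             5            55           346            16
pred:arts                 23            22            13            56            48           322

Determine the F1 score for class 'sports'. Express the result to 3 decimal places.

Take TP from the diagonal, FP from the rest of the 'sports' prediction marginal, FN from the rest of the 'sports' actual marginal.
F1 score = 2·TP/(2·TP+FP+FN).
sports: TP=330, FP=19+14+49+55+17=154, FN=29+35+27+22+23=136 → 660/950 = 0.6947

0.695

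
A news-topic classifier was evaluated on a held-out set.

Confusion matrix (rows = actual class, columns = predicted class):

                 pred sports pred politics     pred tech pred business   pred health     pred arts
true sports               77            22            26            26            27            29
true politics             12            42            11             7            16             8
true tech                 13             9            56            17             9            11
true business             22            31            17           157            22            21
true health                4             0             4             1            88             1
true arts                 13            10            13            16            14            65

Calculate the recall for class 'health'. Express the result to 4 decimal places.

Treat 'health' as positive and all other classes as negative.
recall = TP/(TP+FN).
health: TP=88, FN=4+0+4+1+1=10 → 88/98 = 0.89796

0.8980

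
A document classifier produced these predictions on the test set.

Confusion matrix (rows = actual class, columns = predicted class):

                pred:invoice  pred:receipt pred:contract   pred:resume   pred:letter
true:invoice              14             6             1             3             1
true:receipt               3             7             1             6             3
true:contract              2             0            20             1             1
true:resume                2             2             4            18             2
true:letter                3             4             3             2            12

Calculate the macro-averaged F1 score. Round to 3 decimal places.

Per-class F1 score (2·TP/(2·TP+FP+FN)):
  invoice: TP=14, FP=3+2+2+3=10, FN=6+1+3+1=11 → 28/49 = 0.5714
  receipt: TP=7, FP=6+0+2+4=12, FN=3+1+6+3=13 → 14/39 = 0.3590
  contract: TP=20, FP=1+1+4+3=9, FN=2+0+1+1=4 → 40/53 = 0.7547
  resume: TP=18, FP=3+6+1+2=12, FN=2+2+4+2=10 → 36/58 = 0.6207
  letter: TP=12, FP=1+3+1+2=7, FN=3+4+3+2=12 → 24/43 = 0.5581
Macro-F1 score = mean = (0.5714 + 0.3590 + 0.7547 + 0.6207 + 0.5581) / 5 = 0.573

0.573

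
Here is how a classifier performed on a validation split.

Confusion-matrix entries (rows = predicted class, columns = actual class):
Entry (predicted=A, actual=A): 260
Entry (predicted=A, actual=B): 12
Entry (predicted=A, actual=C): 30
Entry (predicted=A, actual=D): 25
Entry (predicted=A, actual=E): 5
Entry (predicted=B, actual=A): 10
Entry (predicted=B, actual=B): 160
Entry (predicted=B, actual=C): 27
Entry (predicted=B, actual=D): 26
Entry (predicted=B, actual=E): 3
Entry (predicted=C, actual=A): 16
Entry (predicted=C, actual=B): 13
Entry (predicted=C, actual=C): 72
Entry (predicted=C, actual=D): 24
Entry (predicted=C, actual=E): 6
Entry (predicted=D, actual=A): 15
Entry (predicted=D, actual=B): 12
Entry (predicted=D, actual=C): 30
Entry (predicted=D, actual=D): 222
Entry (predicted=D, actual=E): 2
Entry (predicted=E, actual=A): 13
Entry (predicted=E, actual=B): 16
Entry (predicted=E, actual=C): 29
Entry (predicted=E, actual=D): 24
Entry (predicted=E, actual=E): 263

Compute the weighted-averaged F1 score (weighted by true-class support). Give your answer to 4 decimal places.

Per-class F1 score (2·TP/(2·TP+FP+FN)):
  A: TP=260, FP=12+30+25+5=72, FN=10+16+15+13=54 → 520/646 = 0.80495
  B: TP=160, FP=10+27+26+3=66, FN=12+13+12+16=53 → 320/439 = 0.72893
  C: TP=72, FP=16+13+24+6=59, FN=30+27+30+29=116 → 144/319 = 0.45141
  D: TP=222, FP=15+12+30+2=59, FN=25+26+24+24=99 → 444/602 = 0.73754
  E: TP=263, FP=13+16+29+24=82, FN=5+3+6+2=16 → 526/624 = 0.84295
Weighted-F1 score = Σ (supportᵢ/N)·F1 scoreᵢ with N=1315: (314/1315)·0.80495 + (213/1315)·0.72893 + (188/1315)·0.45141 + (321/1315)·0.73754 + (279/1315)·0.84295 = 0.7337

0.7337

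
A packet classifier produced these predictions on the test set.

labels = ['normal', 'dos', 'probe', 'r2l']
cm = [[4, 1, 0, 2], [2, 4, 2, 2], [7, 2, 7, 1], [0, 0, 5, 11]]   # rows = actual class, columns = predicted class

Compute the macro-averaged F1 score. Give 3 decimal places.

0.502

Per-class F1 score (2·TP/(2·TP+FP+FN)):
  normal: TP=4, FP=2+7+0=9, FN=1+0+2=3 → 8/20 = 0.4000
  dos: TP=4, FP=1+2+0=3, FN=2+2+2=6 → 8/17 = 0.4706
  probe: TP=7, FP=0+2+5=7, FN=7+2+1=10 → 14/31 = 0.4516
  r2l: TP=11, FP=2+2+1=5, FN=0+0+5=5 → 22/32 = 0.6875
Macro-F1 score = mean = (0.4000 + 0.4706 + 0.4516 + 0.6875) / 4 = 0.502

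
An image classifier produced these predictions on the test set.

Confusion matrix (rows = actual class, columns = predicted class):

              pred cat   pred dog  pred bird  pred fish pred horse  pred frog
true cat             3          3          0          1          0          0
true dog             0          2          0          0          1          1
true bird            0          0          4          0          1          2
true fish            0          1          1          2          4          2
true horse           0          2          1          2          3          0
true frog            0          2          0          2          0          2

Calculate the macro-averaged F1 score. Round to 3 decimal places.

Per-class F1 score (2·TP/(2·TP+FP+FN)):
  cat: TP=3, FP=0+0+0+0+0=0, FN=3+0+1+0+0=4 → 6/10 = 0.6000
  dog: TP=2, FP=3+0+1+2+2=8, FN=0+0+0+1+1=2 → 4/14 = 0.2857
  bird: TP=4, FP=0+0+1+1+0=2, FN=0+0+0+1+2=3 → 8/13 = 0.6154
  fish: TP=2, FP=1+0+0+2+2=5, FN=0+1+1+4+2=8 → 4/17 = 0.2353
  horse: TP=3, FP=0+1+1+4+0=6, FN=0+2+1+2+0=5 → 6/17 = 0.3529
  frog: TP=2, FP=0+1+2+2+0=5, FN=0+2+0+2+0=4 → 4/13 = 0.3077
Macro-F1 score = mean = (0.6000 + 0.2857 + 0.6154 + 0.2353 + 0.3529 + 0.3077) / 6 = 0.400

0.400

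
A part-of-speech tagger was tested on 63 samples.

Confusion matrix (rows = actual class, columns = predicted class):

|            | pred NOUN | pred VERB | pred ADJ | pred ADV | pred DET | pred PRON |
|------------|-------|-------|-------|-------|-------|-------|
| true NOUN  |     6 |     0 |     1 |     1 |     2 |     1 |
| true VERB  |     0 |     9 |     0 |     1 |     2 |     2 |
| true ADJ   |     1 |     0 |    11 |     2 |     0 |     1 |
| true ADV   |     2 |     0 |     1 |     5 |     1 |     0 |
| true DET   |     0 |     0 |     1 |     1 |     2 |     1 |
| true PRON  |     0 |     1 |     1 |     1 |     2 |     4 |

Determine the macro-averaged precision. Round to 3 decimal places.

0.570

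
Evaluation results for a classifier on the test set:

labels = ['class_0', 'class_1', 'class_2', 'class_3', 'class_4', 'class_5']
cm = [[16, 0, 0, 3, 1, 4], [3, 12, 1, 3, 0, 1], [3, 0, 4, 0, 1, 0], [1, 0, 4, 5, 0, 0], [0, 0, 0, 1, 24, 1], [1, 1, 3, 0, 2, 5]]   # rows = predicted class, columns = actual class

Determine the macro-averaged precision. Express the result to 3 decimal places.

Per-class precision (TP/(TP+FP)):
  class_0: TP=16, FP=0+0+3+1+4=8 → 16/24 = 0.6667
  class_1: TP=12, FP=3+1+3+0+1=8 → 12/20 = 0.6000
  class_2: TP=4, FP=3+0+0+1+0=4 → 4/8 = 0.5000
  class_3: TP=5, FP=1+0+4+0+0=5 → 5/10 = 0.5000
  class_4: TP=24, FP=0+0+0+1+1=2 → 24/26 = 0.9231
  class_5: TP=5, FP=1+1+3+0+2=7 → 5/12 = 0.4167
Macro-precision = mean = (0.6667 + 0.6000 + 0.5000 + 0.5000 + 0.9231 + 0.4167) / 6 = 0.601

0.601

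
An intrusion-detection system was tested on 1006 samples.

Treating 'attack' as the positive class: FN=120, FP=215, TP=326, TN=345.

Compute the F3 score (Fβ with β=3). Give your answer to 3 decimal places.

Fβ = (1+β²)·TP / ((1+β²)·TP + β²·FN + FP), with β²=9
= 10·326 / (10·326 + 9·120 + 215) = 0.716

0.716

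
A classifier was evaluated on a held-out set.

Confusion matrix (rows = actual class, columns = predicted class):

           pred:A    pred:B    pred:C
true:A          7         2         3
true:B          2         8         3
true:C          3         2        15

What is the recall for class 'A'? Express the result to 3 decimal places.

Treat 'A' as positive and all other classes as negative.
recall = TP/(TP+FN).
A: TP=7, FN=2+3=5 → 7/12 = 0.5833

0.583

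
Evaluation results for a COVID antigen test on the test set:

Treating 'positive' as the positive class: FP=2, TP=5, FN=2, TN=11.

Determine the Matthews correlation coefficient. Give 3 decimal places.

0.560

MCC = (TP·TN − FP·FN) / √((TP+FP)(TP+FN)(TN+FP)(TN+FN))
Numerator = 5·11 − 2·2 = 51
Denominator = √(7·7·13·13) = √8281 = 91.0000
MCC = 51 / 91.0000 = 0.560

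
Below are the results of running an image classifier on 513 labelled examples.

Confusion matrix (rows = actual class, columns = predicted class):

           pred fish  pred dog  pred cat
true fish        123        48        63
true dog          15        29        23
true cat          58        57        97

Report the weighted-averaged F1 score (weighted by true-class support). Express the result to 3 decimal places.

0.502

Per-class F1 score (2·TP/(2·TP+FP+FN)):
  fish: TP=123, FP=15+58=73, FN=48+63=111 → 246/430 = 0.5721
  dog: TP=29, FP=48+57=105, FN=15+23=38 → 58/201 = 0.2886
  cat: TP=97, FP=63+23=86, FN=58+57=115 → 194/395 = 0.4911
Weighted-F1 score = Σ (supportᵢ/N)·F1 scoreᵢ with N=513: (234/513)·0.5721 + (67/513)·0.2886 + (212/513)·0.4911 = 0.502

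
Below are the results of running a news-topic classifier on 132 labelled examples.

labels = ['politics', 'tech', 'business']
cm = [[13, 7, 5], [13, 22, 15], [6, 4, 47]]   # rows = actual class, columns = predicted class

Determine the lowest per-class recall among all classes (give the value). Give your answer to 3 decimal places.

Per-class recall (TP/(TP+FN)):
  politics: TP=13, FN=7+5=12 → 13/25 = 0.5200
  tech: TP=22, FN=13+15=28 → 22/50 = 0.4400
  business: TP=47, FN=6+4=10 → 47/57 = 0.8246
Lowest is class 'tech' with recall = 0.440.

0.440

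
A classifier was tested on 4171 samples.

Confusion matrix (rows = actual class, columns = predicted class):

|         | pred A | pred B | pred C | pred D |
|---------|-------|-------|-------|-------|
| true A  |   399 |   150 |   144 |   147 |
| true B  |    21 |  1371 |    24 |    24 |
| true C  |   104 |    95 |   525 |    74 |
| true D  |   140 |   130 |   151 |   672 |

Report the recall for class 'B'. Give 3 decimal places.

Take TP from the diagonal, FP from the rest of the 'B' prediction marginal, FN from the rest of the 'B' actual marginal.
recall = TP/(TP+FN).
B: TP=1371, FN=21+24+24=69 → 1371/1440 = 0.9521

0.952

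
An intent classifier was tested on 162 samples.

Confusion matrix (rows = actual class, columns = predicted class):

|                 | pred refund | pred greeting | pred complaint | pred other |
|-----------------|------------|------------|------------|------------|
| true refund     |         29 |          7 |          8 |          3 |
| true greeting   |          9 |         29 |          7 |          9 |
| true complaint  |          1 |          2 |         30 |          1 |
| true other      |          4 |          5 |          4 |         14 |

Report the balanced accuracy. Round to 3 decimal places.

Balanced accuracy = mean of per-class recall.
  refund: recall = 29/47 = 0.6170
  greeting: recall = 29/54 = 0.5370
  complaint: recall = 30/34 = 0.8824
  other: recall = 14/27 = 0.5185
Mean = (0.6170 + 0.5370 + 0.8824 + 0.5185) / 4 = 0.639

0.639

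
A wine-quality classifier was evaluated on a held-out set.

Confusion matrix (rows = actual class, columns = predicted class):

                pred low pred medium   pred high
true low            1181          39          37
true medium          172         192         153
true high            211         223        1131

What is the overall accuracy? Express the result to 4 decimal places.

0.7499

Accuracy = trace / total = (1181+192+1131=2504) / 3339 = 2504/3339 = 0.7499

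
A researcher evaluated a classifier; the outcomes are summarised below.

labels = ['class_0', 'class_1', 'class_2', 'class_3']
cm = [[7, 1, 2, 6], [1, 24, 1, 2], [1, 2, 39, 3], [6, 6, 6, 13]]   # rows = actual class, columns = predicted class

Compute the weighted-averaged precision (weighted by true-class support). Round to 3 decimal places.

0.677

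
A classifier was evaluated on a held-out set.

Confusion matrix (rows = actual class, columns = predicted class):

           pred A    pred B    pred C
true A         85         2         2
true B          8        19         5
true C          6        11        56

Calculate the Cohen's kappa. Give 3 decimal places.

0.716

Observed agreement pₒ = trace/N = 160/194 = 0.8247
Expected agreement pₑ = Σ (rowᵢ·colᵢ)/N² = (89·99 + 32·32 + 73·63)/194² = 0.3835
κ = (pₒ − pₑ)/(1 − pₑ) = (0.8247 − 0.3835)/(1 − 0.3835) = 0.716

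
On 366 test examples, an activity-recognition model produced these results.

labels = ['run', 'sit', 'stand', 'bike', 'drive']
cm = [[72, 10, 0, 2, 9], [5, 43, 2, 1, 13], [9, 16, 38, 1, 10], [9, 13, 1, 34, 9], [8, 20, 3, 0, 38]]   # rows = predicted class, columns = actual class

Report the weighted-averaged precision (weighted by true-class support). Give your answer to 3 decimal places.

Per-class precision (TP/(TP+FP)):
  run: TP=72, FP=10+0+2+9=21 → 72/93 = 0.7742
  sit: TP=43, FP=5+2+1+13=21 → 43/64 = 0.6719
  stand: TP=38, FP=9+16+1+10=36 → 38/74 = 0.5135
  bike: TP=34, FP=9+13+1+9=32 → 34/66 = 0.5152
  drive: TP=38, FP=8+20+3+0=31 → 38/69 = 0.5507
Weighted-precision = Σ (supportᵢ/N)·precisionᵢ with N=366: (103/366)·0.7742 + (102/366)·0.6719 + (44/366)·0.5135 + (38/366)·0.5152 + (79/366)·0.5507 = 0.639

0.639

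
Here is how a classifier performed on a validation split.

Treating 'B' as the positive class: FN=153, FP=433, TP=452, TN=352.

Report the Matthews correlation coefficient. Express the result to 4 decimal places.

MCC = (TP·TN − FP·FN) / √((TP+FP)(TP+FN)(TN+FP)(TN+FN))
Numerator = 452·352 − 433·153 = 92855
Denominator = √(885·605·785·505) = √212255855625 = 460712.3350
MCC = 92855 / 460712.3350 = 0.2015

0.2015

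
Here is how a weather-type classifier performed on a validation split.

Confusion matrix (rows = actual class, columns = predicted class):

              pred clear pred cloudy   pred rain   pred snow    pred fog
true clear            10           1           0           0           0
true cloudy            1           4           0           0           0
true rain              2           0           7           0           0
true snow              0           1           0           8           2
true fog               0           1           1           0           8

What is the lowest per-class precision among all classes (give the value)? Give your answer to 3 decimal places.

Per-class precision (TP/(TP+FP)):
  clear: TP=10, FP=1+2+0+0=3 → 10/13 = 0.7692
  cloudy: TP=4, FP=1+0+1+1=3 → 4/7 = 0.5714
  rain: TP=7, FP=0+0+0+1=1 → 7/8 = 0.8750
  snow: TP=8, FP=0+0+0+0=0 → 8/8 = 1.0000
  fog: TP=8, FP=0+0+0+2=2 → 8/10 = 0.8000
Lowest is class 'cloudy' with precision = 0.571.

0.571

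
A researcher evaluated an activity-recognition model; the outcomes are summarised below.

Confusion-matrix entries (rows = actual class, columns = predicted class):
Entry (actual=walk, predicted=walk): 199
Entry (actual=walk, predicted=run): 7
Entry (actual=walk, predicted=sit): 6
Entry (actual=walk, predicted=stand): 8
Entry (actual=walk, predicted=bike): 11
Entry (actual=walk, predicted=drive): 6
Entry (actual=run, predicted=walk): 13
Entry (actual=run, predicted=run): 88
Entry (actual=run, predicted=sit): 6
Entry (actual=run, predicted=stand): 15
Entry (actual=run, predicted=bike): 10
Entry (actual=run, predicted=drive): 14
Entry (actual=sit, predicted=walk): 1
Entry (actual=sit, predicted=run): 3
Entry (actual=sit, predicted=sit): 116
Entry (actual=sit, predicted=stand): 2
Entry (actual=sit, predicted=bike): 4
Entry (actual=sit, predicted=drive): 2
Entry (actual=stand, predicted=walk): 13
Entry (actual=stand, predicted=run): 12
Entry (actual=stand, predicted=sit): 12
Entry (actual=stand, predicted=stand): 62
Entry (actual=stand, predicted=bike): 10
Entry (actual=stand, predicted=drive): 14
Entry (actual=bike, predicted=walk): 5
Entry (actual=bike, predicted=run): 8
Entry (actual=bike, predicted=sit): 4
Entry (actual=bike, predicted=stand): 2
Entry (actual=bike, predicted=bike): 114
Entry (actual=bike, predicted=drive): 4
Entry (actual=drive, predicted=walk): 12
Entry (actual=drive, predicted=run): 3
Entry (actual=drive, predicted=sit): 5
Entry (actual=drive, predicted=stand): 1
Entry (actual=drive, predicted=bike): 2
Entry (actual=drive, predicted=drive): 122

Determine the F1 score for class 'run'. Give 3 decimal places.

Treat 'run' as positive and all other classes as negative.
F1 score = 2·TP/(2·TP+FP+FN).
run: TP=88, FP=7+3+12+8+3=33, FN=13+6+15+10+14=58 → 176/267 = 0.6592

0.659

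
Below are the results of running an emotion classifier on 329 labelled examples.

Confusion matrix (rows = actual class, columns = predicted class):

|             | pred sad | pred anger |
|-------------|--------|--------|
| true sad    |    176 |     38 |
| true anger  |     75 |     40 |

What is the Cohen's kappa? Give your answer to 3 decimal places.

0.184

Observed agreement pₒ = trace/N = 216/329 = 0.6565
Expected agreement pₑ = Σ (rowᵢ·colᵢ)/N² = (214·251 + 115·78)/329² = 0.5791
κ = (pₒ − pₑ)/(1 − pₑ) = (0.6565 − 0.5791)/(1 − 0.5791) = 0.184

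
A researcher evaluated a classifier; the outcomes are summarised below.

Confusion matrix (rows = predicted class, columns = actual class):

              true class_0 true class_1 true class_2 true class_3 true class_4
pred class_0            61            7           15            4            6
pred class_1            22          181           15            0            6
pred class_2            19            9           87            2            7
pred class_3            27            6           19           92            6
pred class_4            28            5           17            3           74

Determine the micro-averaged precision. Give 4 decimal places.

0.6894

Micro-averaging pools counts across classes: ΣTP=495, ΣFP=223, ΣFN=223.
Micro-precision = TP/(TP+FP) on pooled counts = 0.6894 (equals overall accuracy in single-label multiclass).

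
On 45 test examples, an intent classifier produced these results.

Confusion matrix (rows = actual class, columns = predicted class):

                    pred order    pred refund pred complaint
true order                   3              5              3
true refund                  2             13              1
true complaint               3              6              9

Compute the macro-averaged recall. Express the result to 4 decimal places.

0.5284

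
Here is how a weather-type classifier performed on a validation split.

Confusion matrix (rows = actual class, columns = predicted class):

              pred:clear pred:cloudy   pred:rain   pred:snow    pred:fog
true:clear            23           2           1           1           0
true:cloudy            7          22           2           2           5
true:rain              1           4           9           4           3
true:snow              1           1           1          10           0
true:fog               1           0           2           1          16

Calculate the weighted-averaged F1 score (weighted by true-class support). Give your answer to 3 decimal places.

0.665

Per-class F1 score (2·TP/(2·TP+FP+FN)):
  clear: TP=23, FP=7+1+1+1=10, FN=2+1+1+0=4 → 46/60 = 0.7667
  cloudy: TP=22, FP=2+4+1+0=7, FN=7+2+2+5=16 → 44/67 = 0.6567
  rain: TP=9, FP=1+2+1+2=6, FN=1+4+4+3=12 → 18/36 = 0.5000
  snow: TP=10, FP=1+2+4+1=8, FN=1+1+1+0=3 → 20/31 = 0.6452
  fog: TP=16, FP=0+5+3+0=8, FN=1+0+2+1=4 → 32/44 = 0.7273
Weighted-F1 score = Σ (supportᵢ/N)·F1 scoreᵢ with N=119: (27/119)·0.7667 + (38/119)·0.6567 + (21/119)·0.5000 + (13/119)·0.6452 + (20/119)·0.7273 = 0.665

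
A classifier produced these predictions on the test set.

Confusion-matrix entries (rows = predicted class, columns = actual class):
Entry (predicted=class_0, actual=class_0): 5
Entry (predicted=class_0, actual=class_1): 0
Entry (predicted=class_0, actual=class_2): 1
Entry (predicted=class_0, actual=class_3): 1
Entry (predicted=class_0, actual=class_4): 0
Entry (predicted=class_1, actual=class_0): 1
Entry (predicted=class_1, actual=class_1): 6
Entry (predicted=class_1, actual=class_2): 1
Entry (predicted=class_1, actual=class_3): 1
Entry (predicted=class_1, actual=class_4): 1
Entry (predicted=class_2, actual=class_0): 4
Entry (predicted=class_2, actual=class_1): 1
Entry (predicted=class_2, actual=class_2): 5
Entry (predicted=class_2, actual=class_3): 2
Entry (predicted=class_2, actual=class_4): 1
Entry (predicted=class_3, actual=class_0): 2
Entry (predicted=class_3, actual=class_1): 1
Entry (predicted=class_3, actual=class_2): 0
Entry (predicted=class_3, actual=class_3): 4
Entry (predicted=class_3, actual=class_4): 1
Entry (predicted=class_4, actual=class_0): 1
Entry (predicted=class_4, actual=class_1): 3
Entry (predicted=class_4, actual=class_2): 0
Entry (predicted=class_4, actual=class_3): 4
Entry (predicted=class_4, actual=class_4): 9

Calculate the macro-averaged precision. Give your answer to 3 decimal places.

Per-class precision (TP/(TP+FP)):
  class_0: TP=5, FP=0+1+1+0=2 → 5/7 = 0.7143
  class_1: TP=6, FP=1+1+1+1=4 → 6/10 = 0.6000
  class_2: TP=5, FP=4+1+2+1=8 → 5/13 = 0.3846
  class_3: TP=4, FP=2+1+0+1=4 → 4/8 = 0.5000
  class_4: TP=9, FP=1+3+0+4=8 → 9/17 = 0.5294
Macro-precision = mean = (0.7143 + 0.6000 + 0.3846 + 0.5000 + 0.5294) / 5 = 0.546

0.546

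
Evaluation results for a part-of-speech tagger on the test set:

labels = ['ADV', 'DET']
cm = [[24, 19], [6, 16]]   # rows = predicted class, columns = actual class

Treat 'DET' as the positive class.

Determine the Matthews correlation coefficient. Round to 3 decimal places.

MCC = (TP·TN − FP·FN) / √((TP+FP)(TP+FN)(TN+FP)(TN+FN))
Numerator = 16·24 − 6·19 = 270
Denominator = √(22·35·30·43) = √993300 = 996.6444
MCC = 270 / 996.6444 = 0.271

0.271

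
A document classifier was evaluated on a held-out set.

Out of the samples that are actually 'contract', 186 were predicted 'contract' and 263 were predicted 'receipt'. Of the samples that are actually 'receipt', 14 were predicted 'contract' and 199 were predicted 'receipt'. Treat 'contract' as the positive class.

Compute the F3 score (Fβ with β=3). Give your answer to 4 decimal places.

Fβ = (1+β²)·TP / ((1+β²)·TP + β²·FN + FP), with β²=9
= 10·186 / (10·186 + 9·263 + 14) = 0.4386

0.4386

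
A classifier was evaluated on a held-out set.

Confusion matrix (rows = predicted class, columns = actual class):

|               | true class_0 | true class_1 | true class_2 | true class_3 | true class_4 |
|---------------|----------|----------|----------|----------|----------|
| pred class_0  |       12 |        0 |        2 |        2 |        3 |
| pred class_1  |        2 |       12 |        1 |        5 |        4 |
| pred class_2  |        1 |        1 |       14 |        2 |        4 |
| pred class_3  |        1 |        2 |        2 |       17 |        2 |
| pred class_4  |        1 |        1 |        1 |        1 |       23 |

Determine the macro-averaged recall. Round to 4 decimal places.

Per-class recall (TP/(TP+FN)):
  class_0: TP=12, FN=2+1+1+1=5 → 12/17 = 0.70588
  class_1: TP=12, FN=0+1+2+1=4 → 12/16 = 0.75000
  class_2: TP=14, FN=2+1+2+1=6 → 14/20 = 0.70000
  class_3: TP=17, FN=2+5+2+1=10 → 17/27 = 0.62963
  class_4: TP=23, FN=3+4+4+2=13 → 23/36 = 0.63889
Macro-recall = mean = (0.70588 + 0.75000 + 0.70000 + 0.62963 + 0.63889) / 5 = 0.6849

0.6849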